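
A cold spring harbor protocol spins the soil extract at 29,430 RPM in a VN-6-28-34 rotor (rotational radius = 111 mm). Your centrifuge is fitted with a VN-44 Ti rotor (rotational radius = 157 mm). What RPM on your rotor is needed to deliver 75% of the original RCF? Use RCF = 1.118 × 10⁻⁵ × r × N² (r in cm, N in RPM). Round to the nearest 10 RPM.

Original rotor: r = 111 mm = 11.1 cm
RCF_original = 1.118 × 10⁻⁵ × 11.1 × (29430)² = 1.118 × 10⁻⁵ × 11.1 × 866,124,900 ≈ 107,484.4 × g
Target RCF = 0.75 × 107,484.4 ≈ 80,613.3 × g
Your rotor: r = 157 mm = 15.7 cm
80,613.3 = 1.118 × 10⁻⁵ × 15.7 × N²
N² = 80,613.3 / (17.5526 × 10⁻⁵) = 459,267,003
N ≈ √459,267,003 ≈ 21,430.5

21430 RPM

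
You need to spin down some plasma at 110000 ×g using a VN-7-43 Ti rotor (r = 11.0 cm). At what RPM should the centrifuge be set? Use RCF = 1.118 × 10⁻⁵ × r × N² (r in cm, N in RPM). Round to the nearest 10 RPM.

RCF = 1.118 × 10⁻⁵ × r × N²
110,000 = 1.118 × 10⁻⁵ × 11 × N²
N² = 110,000 / (12.298 × 10⁻⁵) = 894,454,383
N ≈ √894,454,383 ≈ 29,907.4

≈ 29910 RPM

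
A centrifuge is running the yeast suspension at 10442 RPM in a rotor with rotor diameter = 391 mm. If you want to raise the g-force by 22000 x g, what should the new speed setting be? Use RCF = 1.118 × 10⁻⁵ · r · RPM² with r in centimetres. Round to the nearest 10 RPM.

r = 391 mm / 2 = 195.5 mm = 19.55 cm
Current RCF = 1.118 × 10⁻⁵ × 19.55 × (10442)² = 1.118 × 10⁻⁵ × 19.55 × 109,035,364 ≈ 23,831.8 × g
Target RCF = 23,831.8 + 22,000 = 45,831.8 × g
N² = 45,831.8 / (21.8569 × 10⁻⁵) = 209,690,304
N ≈ √209,690,304 ≈ 14,480.7

≈ 14480 RPM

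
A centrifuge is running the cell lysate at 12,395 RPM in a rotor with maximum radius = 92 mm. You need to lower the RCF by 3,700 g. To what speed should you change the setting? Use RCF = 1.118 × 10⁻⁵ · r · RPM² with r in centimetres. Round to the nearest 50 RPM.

10850 RPM

r = 92 mm = 9.2 cm
Current RCF = 1.118 × 10⁻⁵ × 9.2 × (12395)² = 1.118 × 10⁻⁵ × 9.2 × 153,636,025 ≈ 15,802.4 × g
Target RCF = 15,802.4 − 3,700 = 12,102.4 × g
N² = 12,102.4 / (10.2856 × 10⁻⁵) = 117,663,530
N ≈ √117,663,530 ≈ 10,847.3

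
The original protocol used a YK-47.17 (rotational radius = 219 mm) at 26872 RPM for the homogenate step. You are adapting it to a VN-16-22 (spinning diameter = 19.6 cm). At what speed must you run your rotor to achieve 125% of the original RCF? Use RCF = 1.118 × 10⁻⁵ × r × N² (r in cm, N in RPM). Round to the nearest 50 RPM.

≈ 44900 RPM

Original rotor: r = 219 mm = 21.9 cm
RCF_original = 1.118 × 10⁻⁵ × 21.9 × (26872)² = 1.118 × 10⁻⁵ × 21.9 × 722,104,384 ≈ 176,801.5 × g
Target RCF = 1.25 × 176,801.5 ≈ 221,001.9 × g
Your rotor: r = 19.6 / 2 = 9.8 cm
221,001.9 = 1.118 × 10⁻⁵ × 9.8 × N²
N² = 221,001.9 / (10.9564 × 10⁻⁵) = 2,017,103,246
N ≈ √2,017,103,246 ≈ 44,912.2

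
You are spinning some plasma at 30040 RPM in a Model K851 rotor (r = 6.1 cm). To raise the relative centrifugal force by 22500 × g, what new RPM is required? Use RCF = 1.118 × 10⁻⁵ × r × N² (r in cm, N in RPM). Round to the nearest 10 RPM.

N₂ ≈ 35100 RPM

Current RCF = 1.118 × 10⁻⁵ × 6.1 × (30040)² = 1.118 × 10⁻⁵ × 6.1 × 902,401,600 ≈ 61,542 × g
Target RCF = 61,542 + 22,500 = 84,042 × g
N² = 84,042 / (6.8198 × 10⁻⁵) = 1,232,323,529
N ≈ √1,232,323,529 ≈ 35,104.5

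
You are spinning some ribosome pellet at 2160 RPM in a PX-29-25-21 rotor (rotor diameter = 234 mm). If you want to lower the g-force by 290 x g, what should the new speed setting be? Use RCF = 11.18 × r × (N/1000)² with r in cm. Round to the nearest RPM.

r = 234 mm / 2 = 117 mm = 11.7 cm
Current RCF = 11.18 × 11.7 × (2.16)² = 11.18 × 11.7 × 4.6656 ≈ 610.3 × g
Target RCF = 610.3 − 290 = 320.3 × g
(N/1000)² = 320.3 / 130.806 = 2.448664
N = 1000 × √2.448664 ≈ 1,564.8

1565 RPM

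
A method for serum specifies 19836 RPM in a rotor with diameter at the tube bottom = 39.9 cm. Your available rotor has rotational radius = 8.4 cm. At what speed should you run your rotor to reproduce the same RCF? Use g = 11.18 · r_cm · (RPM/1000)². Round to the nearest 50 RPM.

≈ 30550 RPM

Original rotor: r = 39.9 / 2 = 19.95 cm
RCF_original = 11.18 × 19.95 × (19.836)² = 11.18 × 19.95 × 393.466896 ≈ 87,759.2 × g
87,759.2 = 11.18 × 8.4 × (N/1000)²
(N/1000)² = 87,759.2 / 93.912 = 934.4833
N = 1000 × √934.4833 ≈ 30,569.3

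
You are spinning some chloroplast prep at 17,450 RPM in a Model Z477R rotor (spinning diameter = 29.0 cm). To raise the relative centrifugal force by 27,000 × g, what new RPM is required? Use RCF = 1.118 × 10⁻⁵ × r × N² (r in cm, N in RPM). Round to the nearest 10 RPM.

N₂ ≈ 21700 RPM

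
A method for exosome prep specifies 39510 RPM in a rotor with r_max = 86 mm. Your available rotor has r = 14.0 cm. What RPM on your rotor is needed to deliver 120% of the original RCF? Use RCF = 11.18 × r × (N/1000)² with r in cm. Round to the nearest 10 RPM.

≈ 33920 RPM

Original rotor: r = 86 mm = 8.6 cm
RCF_original = 11.18 × 8.6 × (39.51)² = 11.18 × 8.6 × 1,561.0401 ≈ 150,090.9 × g
Target RCF = 1.2 × 150,090.9 ≈ 180,109.1 × g
180,109.1 = 11.18 × 14 × (N/1000)²
(N/1000)² = 180,109.1 / 156.52 = 1150.71
N = 1000 × √1150.71 ≈ 33,922.1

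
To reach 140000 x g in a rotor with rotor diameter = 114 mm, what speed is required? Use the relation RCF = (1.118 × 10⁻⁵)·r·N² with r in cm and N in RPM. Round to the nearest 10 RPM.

N ≈ 46870 RPM

r = 114 mm / 2 = 57 mm = 5.7 cm
140,000 = 1.118 × 10⁻⁵ × 5.7 × N²
N² = 140,000 / (6.3726 × 10⁻⁵) = 2,196,905,502
N ≈ √2,196,905,502 ≈ 46,871.2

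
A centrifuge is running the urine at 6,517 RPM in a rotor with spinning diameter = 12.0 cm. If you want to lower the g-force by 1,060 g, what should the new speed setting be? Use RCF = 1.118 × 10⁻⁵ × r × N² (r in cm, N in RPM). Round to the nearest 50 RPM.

r = 12.0 / 2 = 6 cm
Current RCF = 1.118 × 10⁻⁵ × 6 × (6517)² = 1.118 × 10⁻⁵ × 6 × 42,471,289 ≈ 2,849 × g
Target RCF = 2,849 − 1,060 = 1,789 × g
N² = 1,789 / (6.708 × 10⁻⁵) = 26,669,648
N ≈ √26,669,648 ≈ 5,164.3

≈ 5150 RPM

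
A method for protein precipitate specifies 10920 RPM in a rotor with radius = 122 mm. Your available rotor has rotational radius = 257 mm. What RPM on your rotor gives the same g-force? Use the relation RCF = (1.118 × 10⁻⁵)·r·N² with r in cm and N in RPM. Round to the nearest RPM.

7524 RPM

Original rotor: r = 122 mm = 12.2 cm
RCF_original = 1.118 × 10⁻⁵ × 12.2 × (10920)² = 1.118 × 10⁻⁵ × 12.2 × 119,246,400 ≈ 16,264.7 × g
Your rotor: r = 257 mm = 25.7 cm
16,264.7 = 1.118 × 10⁻⁵ × 25.7 × N²
N² = 16,264.7 / (28.7326 × 10⁻⁵) = 56,607,129
N ≈ √56,607,129 ≈ 7,523.8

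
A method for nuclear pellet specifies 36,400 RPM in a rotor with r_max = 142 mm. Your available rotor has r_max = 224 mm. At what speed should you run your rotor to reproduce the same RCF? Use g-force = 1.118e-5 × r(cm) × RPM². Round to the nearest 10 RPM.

Original rotor: r = 142 mm = 14.2 cm
RCF = 1.118 × 10⁻⁵ × r × N²
RCF_original = 1.118 × 10⁻⁵ × 14.2 × (36400)² = 1.118 × 10⁻⁵ × 14.2 × 1,324,960,000 ≈ 210,345.3 × g
Your rotor: r = 224 mm = 22.4 cm
210,345.3 = 1.118 × 10⁻⁵ × 22.4 × N²
N² = 210,345.3 / (25.0432 × 10⁻⁵) = 839,929,801
N ≈ √839,929,801 ≈ 28,981.5

28980 RPM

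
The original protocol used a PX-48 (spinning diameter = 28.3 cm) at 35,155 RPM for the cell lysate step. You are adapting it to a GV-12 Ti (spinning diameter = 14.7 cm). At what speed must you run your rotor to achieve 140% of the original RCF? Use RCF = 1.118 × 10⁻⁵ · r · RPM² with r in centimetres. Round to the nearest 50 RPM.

Original rotor: r = 28.3 / 2 = 14.15 cm
RCF_original = 1.118 × 10⁻⁵ × 14.15 × (35155)² = 1.118 × 10⁻⁵ × 14.15 × 1,235,874,025 ≈ 195,511.6 × g
Target RCF = 1.4 × 195,511.6 ≈ 273,716.2 × g
Your rotor: r = 14.7 / 2 = 7.35 cm
273,716.2 = 1.118 × 10⁻⁵ × 7.35 × N²
N² = 273,716.2 / (8.2173 × 10⁻⁵) = 3,330,974,894
N ≈ √3,330,974,894 ≈ 57,714.6

57700 RPM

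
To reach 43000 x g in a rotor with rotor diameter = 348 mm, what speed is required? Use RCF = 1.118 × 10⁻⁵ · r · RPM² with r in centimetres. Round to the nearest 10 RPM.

≈ 14870 RPM

r = 348 mm / 2 = 174 mm = 17.4 cm
43,000 = 1.118 × 10⁻⁵ × 17.4 × N²
N² = 43,000 / (19.4532 × 10⁻⁵) = 221,043,324
N ≈ √221,043,324 ≈ 14,867.5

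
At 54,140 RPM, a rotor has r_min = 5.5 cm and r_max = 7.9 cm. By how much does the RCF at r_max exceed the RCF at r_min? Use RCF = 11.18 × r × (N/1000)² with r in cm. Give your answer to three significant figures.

≈ 78600 × g

ΔRCF = 11.18 × (r_max − r_min) × (N/1000)² = 11.18 × 2.4 × 2,931.1396 ≈ 78,648.3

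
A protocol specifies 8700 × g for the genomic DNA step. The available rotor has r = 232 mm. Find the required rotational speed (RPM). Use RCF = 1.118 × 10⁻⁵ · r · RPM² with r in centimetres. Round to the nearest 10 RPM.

5790 RPM

r = 232 mm = 23.2 cm
8,700 = 1.118 × 10⁻⁵ × 23.2 × N²
N² = 8,700 / (25.9376 × 10⁻⁵) = 33,542,039
N ≈ √33,542,039 ≈ 5,791.5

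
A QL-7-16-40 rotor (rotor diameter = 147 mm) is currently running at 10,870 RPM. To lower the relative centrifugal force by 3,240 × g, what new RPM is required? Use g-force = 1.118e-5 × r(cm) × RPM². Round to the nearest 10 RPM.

N₂ ≈ 8870 RPM

r = 147 mm / 2 = 73.5 mm = 7.35 cm
Current RCF = 1.118 × 10⁻⁵ × 7.35 × (10870)² = 1.118 × 10⁻⁵ × 7.35 × 118,156,900 ≈ 9,709.3 × g
Target RCF = 9,709.3 − 3,240 = 6,469.3 × g
N² = 6,469.3 / (8.2173 × 10⁻⁵) = 78,727,806
N ≈ √78,727,806 ≈ 8,872.9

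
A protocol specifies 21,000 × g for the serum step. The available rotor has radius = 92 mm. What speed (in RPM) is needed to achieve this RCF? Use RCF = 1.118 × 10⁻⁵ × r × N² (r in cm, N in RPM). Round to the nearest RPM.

r = 92 mm = 9.2 cm
21,000 = 1.118 × 10⁻⁵ × 9.2 × N²
N² = 21,000 / (10.2856 × 10⁻⁵) = 204,168,935
N ≈ √204,168,935 ≈ 14,288.8

≈ 14289 RPM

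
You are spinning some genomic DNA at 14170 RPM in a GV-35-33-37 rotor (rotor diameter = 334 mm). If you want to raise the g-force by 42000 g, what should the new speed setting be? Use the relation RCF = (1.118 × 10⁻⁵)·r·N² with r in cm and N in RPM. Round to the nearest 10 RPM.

N₂ ≈ 20630 RPM

r = 334 mm / 2 = 167 mm = 16.7 cm
Current RCF = 1.118 × 10⁻⁵ × 16.7 × (14170)² = 1.118 × 10⁻⁵ × 16.7 × 200,788,900 ≈ 37,488.5 × g
Target RCF = 37,488.5 + 42,000 = 79,488.5 × g
N² = 79,488.5 / (18.6706 × 10⁻⁵) = 425,741,540
N ≈ √425,741,540 ≈ 20,633.5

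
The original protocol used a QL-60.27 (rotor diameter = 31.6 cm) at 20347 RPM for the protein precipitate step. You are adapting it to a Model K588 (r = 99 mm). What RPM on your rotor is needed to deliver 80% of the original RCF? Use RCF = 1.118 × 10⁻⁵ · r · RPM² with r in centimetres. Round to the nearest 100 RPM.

Original rotor: r = 31.6 / 2 = 15.8 cm
RCF_original = 1.118 × 10⁻⁵ × 15.8 × (20347)² = 1.118 × 10⁻⁵ × 15.8 × 414,000,409 ≈ 73,130.7 × g
Target RCF = 0.8 × 73,130.7 ≈ 58,504.6 × g
Your rotor: r = 99 mm = 9.9 cm
58,504.6 = 1.118 × 10⁻⁵ × 9.9 × N²
N² = 58,504.6 / (11.0682 × 10⁻⁵) = 528,582,787
N ≈ √528,582,787 ≈ 22,990.9

23000 RPM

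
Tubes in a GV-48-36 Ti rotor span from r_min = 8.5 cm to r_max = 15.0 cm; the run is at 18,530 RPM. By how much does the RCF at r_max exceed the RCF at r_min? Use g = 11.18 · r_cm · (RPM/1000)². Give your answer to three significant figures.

≈ 25000 g

RCF_max = 11.18 × 15 × (18.53)² = 11.18 × 15 × 343.3609 ≈ 57,581.6 × g
RCF_min = 11.18 × 8.5 × (18.53)² = 11.18 × 8.5 × 343.3609 ≈ 32,629.6 × g
ΔRCF = 57,581.6 − 32,629.6 = 24,952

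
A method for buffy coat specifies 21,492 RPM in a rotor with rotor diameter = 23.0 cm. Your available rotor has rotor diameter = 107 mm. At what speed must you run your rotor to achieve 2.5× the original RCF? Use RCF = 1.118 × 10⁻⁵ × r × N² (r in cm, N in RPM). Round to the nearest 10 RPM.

49820 RPM

Original rotor: r = 23.0 / 2 = 11.5 cm
RCF_original = 1.118 × 10⁻⁵ × 11.5 × (21492)² = 1.118 × 10⁻⁵ × 11.5 × 461,906,064 ≈ 59,387.3 × g
Target RCF = 2.5 × 59,387.3 ≈ 148,468.2 × g
Your rotor: r = 107 mm / 2 = 53.5 mm = 5.35 cm
148,468.2 = 1.118 × 10⁻⁵ × 5.35 × N²
N² = 148,468.2 / (5.9813 × 10⁻⁵) = 2,482,206,209
N ≈ √2,482,206,209 ≈ 49,821.7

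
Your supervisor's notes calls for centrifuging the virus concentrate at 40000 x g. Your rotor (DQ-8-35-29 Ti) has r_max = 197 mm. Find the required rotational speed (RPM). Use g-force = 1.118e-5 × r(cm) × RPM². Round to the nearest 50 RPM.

r = 197 mm = 19.7 cm
40,000 = 1.118 × 10⁻⁵ × 19.7 × N²
N² = 40,000 / (22.0246 × 10⁻⁵) = 181,615,103
N ≈ √181,615,103 ≈ 13,476.5

N ≈ 13500 RPM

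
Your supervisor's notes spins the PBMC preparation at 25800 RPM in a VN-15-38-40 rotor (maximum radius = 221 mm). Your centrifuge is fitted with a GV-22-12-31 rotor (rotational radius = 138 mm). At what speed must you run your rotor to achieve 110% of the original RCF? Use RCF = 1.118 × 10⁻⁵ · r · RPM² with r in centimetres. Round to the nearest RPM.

≈ 34243 RPM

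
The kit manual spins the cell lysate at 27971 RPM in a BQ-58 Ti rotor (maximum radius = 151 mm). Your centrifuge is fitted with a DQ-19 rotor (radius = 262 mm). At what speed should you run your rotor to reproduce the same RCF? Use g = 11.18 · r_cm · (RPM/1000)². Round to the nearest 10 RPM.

Original rotor: r = 151 mm = 15.1 cm
RCF = 11.18 × r × (N/1000)²
RCF_original = 11.18 × 15.1 × (27.971)² = 11.18 × 15.1 × 782.376841 ≈ 132,079.3 × g
Your rotor: r = 262 mm = 26.2 cm
132,079.3 = 11.18 × 26.2 × (N/1000)²
(N/1000)² = 132,079.3 / 292.916 = 450.9119
N = 1000 × √450.9119 ≈ 21,234.7

21230 RPM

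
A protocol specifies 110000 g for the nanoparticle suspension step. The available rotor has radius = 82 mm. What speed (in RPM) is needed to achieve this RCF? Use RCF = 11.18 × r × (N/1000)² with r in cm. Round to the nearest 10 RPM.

34640 RPM

r = 82 mm = 8.2 cm
RCF = 11.18 × r × (N/1000)²
110,000 = 11.18 × 8.2 × (N/1000)²
(N/1000)² = 110,000 / 91.676 = 1199.878
N = 1000 × √1199.878 ≈ 34,639.3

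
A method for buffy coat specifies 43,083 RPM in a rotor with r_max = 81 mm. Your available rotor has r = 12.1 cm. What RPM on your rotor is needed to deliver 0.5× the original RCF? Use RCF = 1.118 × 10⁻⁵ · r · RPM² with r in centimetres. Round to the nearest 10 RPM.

≈ 24930 RPM

Original rotor: r = 81 mm = 8.1 cm
RCF_original = 1.118 × 10⁻⁵ × 8.1 × (43083)² = 1.118 × 10⁻⁵ × 8.1 × 1,856,144,889 ≈ 168,088.8 × g
Target RCF = 0.5 × 168,088.8 ≈ 84,044.4 × g
84,044.4 = 1.118 × 10⁻⁵ × 12.1 × N²
N² = 84,044.4 / (13.5278 × 10⁻⁵) = 621,271,752
N ≈ √621,271,752 ≈ 24,925.3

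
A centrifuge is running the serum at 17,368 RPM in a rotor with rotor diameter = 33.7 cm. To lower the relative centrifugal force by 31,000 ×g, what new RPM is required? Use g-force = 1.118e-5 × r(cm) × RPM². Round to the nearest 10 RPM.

r = 33.7 / 2 = 16.85 cm
Current RCF = 1.118 × 10⁻⁵ × 16.85 × (17368)² = 1.118 × 10⁻⁵ × 16.85 × 301,647,424 ≈ 56,825.2 × g
Target RCF = 56,825.2 − 31,000 = 25,825.2 × g
N² = 25,825.2 / (18.8383 × 10⁻⁵) = 137,088,803
N ≈ √137,088,803 ≈ 11,708.5

11710 RPM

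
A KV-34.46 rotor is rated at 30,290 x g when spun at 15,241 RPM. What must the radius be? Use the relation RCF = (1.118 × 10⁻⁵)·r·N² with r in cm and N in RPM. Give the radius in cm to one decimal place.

30290 = 1.118 × 10⁻⁵ × r × (15241)²
r = 30290 / (1.118 × 10⁻⁵ × 232,288,081) = 30290 / 2596.981 ≈ 11.664 cm

11.7 cm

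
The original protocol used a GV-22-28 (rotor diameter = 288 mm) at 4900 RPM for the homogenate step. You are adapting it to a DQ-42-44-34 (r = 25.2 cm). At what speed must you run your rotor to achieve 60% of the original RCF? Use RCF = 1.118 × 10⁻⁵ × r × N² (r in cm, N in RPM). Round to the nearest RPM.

Original rotor: r = 288 mm / 2 = 144 mm = 14.4 cm
RCF_original = 1.118 × 10⁻⁵ × 14.4 × (4900)² = 1.118 × 10⁻⁵ × 14.4 × 24,010,000 ≈ 3,865.4 × g
Target RCF = 0.6 × 3,865.4 ≈ 2,319.2 × g
2,319.2 = 1.118 × 10⁻⁵ × 25.2 × N²
N² = 2,319.2 / (28.1736 × 10⁻⁵) = 8,231,820
N ≈ √8,231,820 ≈ 2,869.1

2869 RPM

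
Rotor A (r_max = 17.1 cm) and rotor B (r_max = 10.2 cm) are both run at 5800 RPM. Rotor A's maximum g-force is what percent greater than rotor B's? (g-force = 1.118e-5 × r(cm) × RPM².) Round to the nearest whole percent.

At equal RPM, RCF scales linearly with r: ratio = 17.1 / 10.2 = 1.6765.
So rotor A delivers 67.6% more g-force.

68%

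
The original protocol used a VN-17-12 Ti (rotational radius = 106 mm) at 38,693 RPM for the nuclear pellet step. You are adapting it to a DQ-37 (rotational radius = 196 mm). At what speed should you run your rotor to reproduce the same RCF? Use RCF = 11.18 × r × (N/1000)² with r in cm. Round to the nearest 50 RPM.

Original rotor: r = 106 mm = 10.6 cm
RCF = 11.18 × r × (N/1000)²
RCF_original = 11.18 × 10.6 × (38.693)² = 11.18 × 10.6 × 1,497.148249 ≈ 177,424 × g
Your rotor: r = 196 mm = 19.6 cm
177,424 = 11.18 × 19.6 × (N/1000)²
(N/1000)² = 177,424 / 219.128 = 809.682
N = 1000 × √809.682 ≈ 28,454.9

28450 RPM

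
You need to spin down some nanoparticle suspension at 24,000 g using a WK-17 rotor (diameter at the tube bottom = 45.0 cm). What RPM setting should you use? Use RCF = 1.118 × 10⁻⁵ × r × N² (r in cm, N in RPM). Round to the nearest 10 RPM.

≈ 9770 RPM

r = 45.0 / 2 = 22.5 cm
24,000 = 1.118 × 10⁻⁵ × 22.5 × N²
N² = 24,000 / (25.155 × 10⁻⁵) = 95,408,468
N ≈ √95,408,468 ≈ 9,767.7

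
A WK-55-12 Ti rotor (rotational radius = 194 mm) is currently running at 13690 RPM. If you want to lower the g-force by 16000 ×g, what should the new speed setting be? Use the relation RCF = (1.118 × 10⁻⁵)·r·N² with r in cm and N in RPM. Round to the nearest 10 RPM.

r = 194 mm = 19.4 cm
Current RCF = 1.118 × 10⁻⁵ × 19.4 × (13690)² = 1.118 × 10⁻⁵ × 19.4 × 187,416,100 ≈ 40,649.1 × g
Target RCF = 40,649.1 − 16,000 = 24,649.1 × g
N² = 24,649.1 / (21.6892 × 10⁻⁵) = 113,646,884
N ≈ √113,646,884 ≈ 10,660.5

10660 RPM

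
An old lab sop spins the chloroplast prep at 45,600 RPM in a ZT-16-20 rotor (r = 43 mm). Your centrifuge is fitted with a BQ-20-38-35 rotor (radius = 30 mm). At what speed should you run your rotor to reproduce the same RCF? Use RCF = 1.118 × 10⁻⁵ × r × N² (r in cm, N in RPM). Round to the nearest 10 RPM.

54590 RPM

Original rotor: r = 43 mm = 4.3 cm
RCF = 1.118 × 10⁻⁵ × r × N²
RCF_original = 1.118 × 10⁻⁵ × 4.3 × (45600)² = 1.118 × 10⁻⁵ × 4.3 × 2,079,360,000 ≈ 99,963.2 × g
Your rotor: r = 30 mm = 3.0 cm
99,963.2 = 1.118 × 10⁻⁵ × 3 × N²
N² = 99,963.2 / (3.354 × 10⁻⁵) = 2,980,417,412
N ≈ √2,980,417,412 ≈ 54,593.2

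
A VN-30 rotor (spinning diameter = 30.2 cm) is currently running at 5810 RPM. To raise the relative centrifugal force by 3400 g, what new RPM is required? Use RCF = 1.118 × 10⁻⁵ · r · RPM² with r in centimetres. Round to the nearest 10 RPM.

7340 RPM

r = 30.2 / 2 = 15.1 cm
Current RCF = 1.118 × 10⁻⁵ × 15.1 × (5810)² = 1.118 × 10⁻⁵ × 15.1 × 33,756,100 ≈ 5,698.6 × g
Target RCF = 5,698.6 + 3,400 = 9,098.6 × g
N² = 9,098.6 / (16.8818 × 10⁻⁵) = 53,895,912
N ≈ √53,895,912 ≈ 7,341.4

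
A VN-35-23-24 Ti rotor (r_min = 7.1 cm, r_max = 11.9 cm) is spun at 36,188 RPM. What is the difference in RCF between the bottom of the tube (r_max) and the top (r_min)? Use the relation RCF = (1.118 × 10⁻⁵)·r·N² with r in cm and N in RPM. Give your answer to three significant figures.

ΔRCF = 1.118 × 10⁻⁵ × (r_max − r_min) × N² = 1.118 × 10⁻⁵ × 4.8 × 1,309,571,344 ≈ 70,276.8

ΔRCF ≈ 70300 x g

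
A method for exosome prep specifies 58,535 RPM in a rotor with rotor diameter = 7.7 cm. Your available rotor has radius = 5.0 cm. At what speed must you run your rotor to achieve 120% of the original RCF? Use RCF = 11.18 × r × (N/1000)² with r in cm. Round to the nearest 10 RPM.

≈ 56270 RPM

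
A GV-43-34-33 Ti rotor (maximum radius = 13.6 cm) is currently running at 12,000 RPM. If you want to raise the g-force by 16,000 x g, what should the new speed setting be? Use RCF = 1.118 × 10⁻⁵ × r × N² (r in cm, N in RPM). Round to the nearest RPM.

≈ 15787 RPM

Current RCF = 1.118 × 10⁻⁵ × 13.6 × (12000)² = 1.118 × 10⁻⁵ × 13.6 × 144,000,000 ≈ 21,894.9 × g
Target RCF = 21,894.9 + 16,000 = 37,894.9 × g
N² = 37,894.9 / (15.2048 × 10⁻⁵) = 249,229,848
N ≈ √249,229,848 ≈ 15,787.0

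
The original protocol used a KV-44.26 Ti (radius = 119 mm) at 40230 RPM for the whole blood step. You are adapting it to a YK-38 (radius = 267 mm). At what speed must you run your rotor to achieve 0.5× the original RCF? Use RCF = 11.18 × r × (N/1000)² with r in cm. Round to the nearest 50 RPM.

Original rotor: r = 119 mm = 11.9 cm
RCF = 11.18 × r × (N/1000)²
RCF_original = 11.18 × 11.9 × (40.23)² = 11.18 × 11.9 × 1,618.4529 ≈ 215,322.2 × g
Target RCF = 0.5 × 215,322.2 ≈ 107,661.1 × g
Your rotor: r = 267 mm = 26.7 cm
107,661.1 = 11.18 × 26.7 × (N/1000)²
(N/1000)² = 107,661.1 / 298.506 = 360.6665
N = 1000 × √360.6665 ≈ 18,991.2

19000 RPM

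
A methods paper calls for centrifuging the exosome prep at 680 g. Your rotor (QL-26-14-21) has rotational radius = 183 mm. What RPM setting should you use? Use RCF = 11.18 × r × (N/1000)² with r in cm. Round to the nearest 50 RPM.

r = 183 mm = 18.3 cm
RCF = 11.18 × r × (N/1000)²
680 = 11.18 × 18.3 × (N/1000)²
(N/1000)² = 680 / 204.594 = 3.323656
N = 1000 × √3.323656 ≈ 1,823.1

≈ 1800 RPM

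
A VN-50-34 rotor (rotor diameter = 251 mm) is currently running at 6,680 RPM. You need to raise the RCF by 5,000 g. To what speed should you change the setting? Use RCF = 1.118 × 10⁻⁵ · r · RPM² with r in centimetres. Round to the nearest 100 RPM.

≈ 9000 RPM

r = 251 mm / 2 = 125.5 mm = 12.55 cm
Current RCF = 1.118 × 10⁻⁵ × 12.55 × (6680)² = 1.118 × 10⁻⁵ × 12.55 × 44,622,400 ≈ 6,260.9 × g
Target RCF = 6,260.9 + 5,000 = 11,260.9 × g
N² = 11,260.9 / (14.0309 × 10⁻⁵) = 80,257,859
N ≈ √80,257,859 ≈ 8,958.7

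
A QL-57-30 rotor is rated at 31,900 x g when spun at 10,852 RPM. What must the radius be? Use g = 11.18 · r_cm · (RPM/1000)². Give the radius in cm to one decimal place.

31900 = 11.18 × r × (10.852)²
r = 31900 / (11.18 × 117.765904) = 31900 / 1316.623 ≈ 24.229 cm

≈ 24.2 cm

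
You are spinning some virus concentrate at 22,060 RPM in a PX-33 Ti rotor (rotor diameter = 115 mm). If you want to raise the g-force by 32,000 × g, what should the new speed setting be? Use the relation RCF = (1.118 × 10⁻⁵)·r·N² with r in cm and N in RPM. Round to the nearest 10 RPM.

31380 RPM

r = 115 mm / 2 = 57.5 mm = 5.75 cm
Current RCF = 1.118 × 10⁻⁵ × 5.75 × (22060)² = 1.118 × 10⁻⁵ × 5.75 × 486,643,600 ≈ 31,283.9 × g
Target RCF = 31,283.9 + 32,000 = 63,283.9 × g
N² = 63,283.9 / (6.4285 × 10⁻⁵) = 984,427,160
N ≈ √984,427,160 ≈ 31,375.6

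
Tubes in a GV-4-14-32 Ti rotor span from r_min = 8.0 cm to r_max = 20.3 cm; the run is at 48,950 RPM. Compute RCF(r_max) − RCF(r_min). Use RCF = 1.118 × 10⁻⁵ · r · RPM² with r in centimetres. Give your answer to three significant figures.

ΔRCF = 1.118 × 10⁻⁵ × (r_max − r_min) × N² = 1.118 × 10⁻⁵ × 12.3 × 2,396,102,500 ≈ 329,497.6

≈ 329000 × g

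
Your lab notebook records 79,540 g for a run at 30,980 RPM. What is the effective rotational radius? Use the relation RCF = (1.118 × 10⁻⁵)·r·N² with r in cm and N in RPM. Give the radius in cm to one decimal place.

RCF = 1.118 × 10⁻⁵ × r × N²
79540 = 1.118 × 10⁻⁵ × r × (30980)²
r = 79540 / (1.118 × 10⁻⁵ × 959,760,400) = 79540 / 10730.12 ≈ 7.413 cm

r ≈ 7.4 cm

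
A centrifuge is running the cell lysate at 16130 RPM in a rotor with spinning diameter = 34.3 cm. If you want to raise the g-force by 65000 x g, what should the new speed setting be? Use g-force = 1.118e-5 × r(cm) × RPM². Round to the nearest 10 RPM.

r = 34.3 / 2 = 17.15 cm
Current RCF = 1.118 × 10⁻⁵ × 17.15 × (16130)² = 1.118 × 10⁻⁵ × 17.15 × 260,176,900 ≈ 49,885.5 × g
Target RCF = 49,885.5 + 65,000 = 114,885.5 × g
N² = 114,885.5 / (19.1737 × 10⁻⁵) = 599,182,735
N ≈ √599,182,735 ≈ 24,478.2

≈ 24480 RPM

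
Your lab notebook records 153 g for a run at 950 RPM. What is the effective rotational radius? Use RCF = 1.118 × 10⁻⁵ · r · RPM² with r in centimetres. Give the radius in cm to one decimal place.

r ≈ 15.2 cm

RCF = 1.118 × 10⁻⁵ × r × N²
153 = 1.118 × 10⁻⁵ × r × (950)²
r = 153 / (1.118 × 10⁻⁵ × 902,500) = 153 / 10.08995 ≈ 15.164 cm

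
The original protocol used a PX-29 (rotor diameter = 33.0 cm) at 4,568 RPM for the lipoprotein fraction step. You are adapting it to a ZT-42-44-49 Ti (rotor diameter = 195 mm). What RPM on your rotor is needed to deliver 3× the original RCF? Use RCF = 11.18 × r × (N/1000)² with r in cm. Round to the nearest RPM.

Original rotor: r = 33.0 / 2 = 16.5 cm
RCF = 11.18 × r × (N/1000)²
RCF_original = 11.18 × 16.5 × (4.568)² = 11.18 × 16.5 × 20.866624 ≈ 3,849.3 × g
Target RCF = 3 × 3,849.3 ≈ 11,547.9 × g
Your rotor: r = 195 mm / 2 = 97.5 mm = 9.75 cm
11,547.9 = 11.18 × 9.75 × (N/1000)²
(N/1000)² = 11,547.9 / 109.005 = 105.9392
N = 1000 × √105.9392 ≈ 10,292.7

≈ 10293 RPM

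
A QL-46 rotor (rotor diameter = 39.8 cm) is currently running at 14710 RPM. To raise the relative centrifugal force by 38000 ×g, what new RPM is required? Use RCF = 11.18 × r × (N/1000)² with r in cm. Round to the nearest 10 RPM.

≈ 19680 RPM

r = 39.8 / 2 = 19.9 cm
Current RCF = 11.18 × 19.9 × (14.71)² = 11.18 × 19.9 × 216.3841 ≈ 48,141.6 × g
Target RCF = 48,141.6 + 38,000 = 86,141.6 × g
(N/1000)² = 86,141.6 / 222.482 = 387.1846
N = 1000 × √387.1846 ≈ 19,677.0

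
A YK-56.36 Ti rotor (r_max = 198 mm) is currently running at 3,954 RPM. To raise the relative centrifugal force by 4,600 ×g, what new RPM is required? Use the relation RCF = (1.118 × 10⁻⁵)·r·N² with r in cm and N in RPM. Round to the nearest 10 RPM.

r = 198 mm = 19.8 cm
Current RCF = 1.118 × 10⁻⁵ × 19.8 × (3954)² = 1.118 × 10⁻⁵ × 19.8 × 15,634,116 ≈ 3,460.8 × g
Target RCF = 3,460.8 + 4,600 = 8,060.8 × g
N² = 8,060.8 / (22.1364 × 10⁻⁵) = 36,414,232
N ≈ √36,414,232 ≈ 6,034.4

6030 RPM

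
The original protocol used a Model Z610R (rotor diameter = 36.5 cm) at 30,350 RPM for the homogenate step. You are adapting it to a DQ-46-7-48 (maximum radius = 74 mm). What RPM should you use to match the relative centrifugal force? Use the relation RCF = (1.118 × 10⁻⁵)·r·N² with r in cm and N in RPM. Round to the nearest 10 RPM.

47660 RPM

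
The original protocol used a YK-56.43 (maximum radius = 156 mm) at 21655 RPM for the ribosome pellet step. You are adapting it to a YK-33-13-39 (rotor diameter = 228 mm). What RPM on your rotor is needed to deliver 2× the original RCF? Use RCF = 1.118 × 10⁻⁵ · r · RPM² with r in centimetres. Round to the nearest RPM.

Original rotor: r = 156 mm = 15.6 cm
RCF = 1.118 × 10⁻⁵ × r × N²
RCF_original = 1.118 × 10⁻⁵ × 15.6 × (21655)² = 1.118 × 10⁻⁵ × 15.6 × 468,939,025 ≈ 81,786.7 × g
Target RCF = 2 × 81,786.7 ≈ 163,573.4 × g
Your rotor: r = 228 mm / 2 = 114 mm = 11.4 cm
163,573.4 = 1.118 × 10⁻⁵ × 11.4 × N²
N² = 163,573.4 / (12.7452 × 10⁻⁵) = 1,283,411,794
N ≈ √1,283,411,794 ≈ 35,824.7

≈ 35825 RPM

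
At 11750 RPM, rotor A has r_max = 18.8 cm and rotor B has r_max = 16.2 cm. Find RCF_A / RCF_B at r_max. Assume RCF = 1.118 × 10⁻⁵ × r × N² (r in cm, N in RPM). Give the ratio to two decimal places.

1.16

At fixed N, RCF ∝ r, so RCF_A/RCF_B = r_A/r_B = 18.8 / 16.2 = 1.1605.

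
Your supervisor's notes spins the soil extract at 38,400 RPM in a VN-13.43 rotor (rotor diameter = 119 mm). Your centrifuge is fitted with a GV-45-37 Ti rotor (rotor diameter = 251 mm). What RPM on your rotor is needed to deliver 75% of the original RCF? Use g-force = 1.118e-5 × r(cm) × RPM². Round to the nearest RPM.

Original rotor: r = 119 mm / 2 = 59.5 mm = 5.95 cm
RCF_original = 1.118 × 10⁻⁵ × 5.95 × (38400)² = 1.118 × 10⁻⁵ × 5.95 × 1,474,560,000 ≈ 98,089.2 × g
Target RCF = 0.75 × 98,089.2 ≈ 73,566.9 × g
Your rotor: r = 251 mm / 2 = 125.5 mm = 12.55 cm
73,566.9 = 1.118 × 10⁻⁵ × 12.55 × N²
N² = 73,566.9 / (14.0309 × 10⁻⁵) = 524,320,607
N ≈ √524,320,607 ≈ 22,898.0

≈ 22898 RPM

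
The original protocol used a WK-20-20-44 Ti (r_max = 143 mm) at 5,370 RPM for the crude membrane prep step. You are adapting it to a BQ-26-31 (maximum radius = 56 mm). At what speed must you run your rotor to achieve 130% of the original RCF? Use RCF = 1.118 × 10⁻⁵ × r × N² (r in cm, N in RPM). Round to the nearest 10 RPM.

≈ 9780 RPM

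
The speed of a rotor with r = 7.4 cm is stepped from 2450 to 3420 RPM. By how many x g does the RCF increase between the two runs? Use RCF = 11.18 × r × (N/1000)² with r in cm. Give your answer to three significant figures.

RCF₁ = 11.18 × 7.4 × (2.45)² = 11.18 × 7.4 × 6.0025 ≈ 496.6 × g
RCF₂ = 11.18 × 7.4 × (3.42)² = 11.18 × 7.4 × 11.6964 ≈ 967.7 × g
Increase = 967.7 − 496.6 = 471.1

471 x g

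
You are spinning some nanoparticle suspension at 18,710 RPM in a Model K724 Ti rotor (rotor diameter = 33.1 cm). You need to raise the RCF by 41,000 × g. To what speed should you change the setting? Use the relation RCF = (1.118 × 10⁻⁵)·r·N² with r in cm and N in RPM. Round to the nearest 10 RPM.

23910 RPM

r = 33.1 / 2 = 16.55 cm
Current RCF = 1.118 × 10⁻⁵ × 16.55 × (18710)² = 1.118 × 10⁻⁵ × 16.55 × 350,064,100 ≈ 64,772 × g
Target RCF = 64,772 + 41,000 = 105,772 × g
N² = 105,772 / (18.5029 × 10⁻⁵) = 571,650,930
N ≈ √571,650,930 ≈ 23,909.2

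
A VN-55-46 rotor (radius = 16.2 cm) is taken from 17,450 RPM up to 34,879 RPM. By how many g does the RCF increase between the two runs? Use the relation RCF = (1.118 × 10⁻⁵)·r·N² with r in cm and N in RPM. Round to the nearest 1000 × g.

≈ 165000 g

RCF₁ = 1.118 × 10⁻⁵ × 16.2 × (17450)² = 1.118 × 10⁻⁵ × 16.2 × 304,502,500 ≈ 55,150.3 × g
RCF₂ = 1.118 × 10⁻⁵ × 16.2 × (34879)² = 1.118 × 10⁻⁵ × 16.2 × 1,216,544,641 ≈ 220,335.7 × g
Increase = 220,335.7 − 55,150.3 = 165,185.4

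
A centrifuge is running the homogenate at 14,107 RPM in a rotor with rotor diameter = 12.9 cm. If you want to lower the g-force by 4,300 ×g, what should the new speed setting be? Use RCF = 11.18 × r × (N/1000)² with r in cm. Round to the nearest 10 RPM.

r = 12.9 / 2 = 6.45 cm
Current RCF = 11.18 × 6.45 × (14.107)² = 11.18 × 6.45 × 199.007449 ≈ 14,350.6 × g
Target RCF = 14,350.6 − 4,300 = 10,050.6 × g
(N/1000)² = 10,050.6 / 72.111 = 139.3768
N = 1000 × √139.3768 ≈ 11,805.8

≈ 11810 RPM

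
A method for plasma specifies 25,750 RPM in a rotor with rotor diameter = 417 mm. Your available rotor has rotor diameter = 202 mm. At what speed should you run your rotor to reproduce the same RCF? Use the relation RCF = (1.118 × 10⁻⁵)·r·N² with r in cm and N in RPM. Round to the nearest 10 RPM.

≈ 37000 RPM

Original rotor: r = 417 mm / 2 = 208.5 mm = 20.85 cm
RCF_original = 1.118 × 10⁻⁵ × 20.85 × (25750)² = 1.118 × 10⁻⁵ × 20.85 × 663,062,500 ≈ 154,561.9 × g
Your rotor: r = 202 mm / 2 = 101 mm = 10.1 cm
154,561.9 = 1.118 × 10⁻⁵ × 10.1 × N²
N² = 154,561.9 / (11.2918 × 10⁻⁵) = 1,368,797,712
N ≈ √1,368,797,712 ≈ 36,997.3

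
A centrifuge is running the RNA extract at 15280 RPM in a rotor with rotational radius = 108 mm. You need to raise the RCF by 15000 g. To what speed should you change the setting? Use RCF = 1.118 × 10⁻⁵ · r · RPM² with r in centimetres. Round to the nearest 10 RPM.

r = 108 mm = 10.8 cm
Current RCF = 1.118 × 10⁻⁵ × 10.8 × (15280)² = 1.118 × 10⁻⁵ × 10.8 × 233,478,400 ≈ 28,191.1 × g
Target RCF = 28,191.1 + 15,000 = 43,191.1 × g
N² = 43,191.1 / (12.0744 × 10⁻⁵) = 357,708,043
N ≈ √357,708,043 ≈ 18,913.2

18910 RPM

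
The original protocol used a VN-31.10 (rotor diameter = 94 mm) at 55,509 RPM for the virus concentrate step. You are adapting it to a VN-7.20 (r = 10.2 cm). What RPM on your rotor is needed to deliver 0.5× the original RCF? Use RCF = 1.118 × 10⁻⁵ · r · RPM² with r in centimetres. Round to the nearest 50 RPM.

≈ 26650 RPM

Original rotor: r = 94 mm / 2 = 47 mm = 4.7 cm
RCF_original = 1.118 × 10⁻⁵ × 4.7 × (55509)² = 1.118 × 10⁻⁵ × 4.7 × 3,081,249,081 ≈ 161,907.3 × g
Target RCF = 0.5 × 161,907.3 ≈ 80,953.6 × g
80,953.6 = 1.118 × 10⁻⁵ × 10.2 × N²
N² = 80,953.6 / (11.4036 × 10⁻⁵) = 709,895,121
N ≈ √709,895,121 ≈ 26,643.9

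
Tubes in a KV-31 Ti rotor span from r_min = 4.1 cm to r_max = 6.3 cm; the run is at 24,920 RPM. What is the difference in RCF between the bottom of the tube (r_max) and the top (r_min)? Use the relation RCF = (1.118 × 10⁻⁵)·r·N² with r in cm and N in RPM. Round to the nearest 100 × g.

ΔRCF ≈ 15300 × g

ΔRCF = 1.118 × 10⁻⁵ × (r_max − r_min) × N² = 1.118 × 10⁻⁵ × 2.2 × 621,006,400 ≈ 15,274.3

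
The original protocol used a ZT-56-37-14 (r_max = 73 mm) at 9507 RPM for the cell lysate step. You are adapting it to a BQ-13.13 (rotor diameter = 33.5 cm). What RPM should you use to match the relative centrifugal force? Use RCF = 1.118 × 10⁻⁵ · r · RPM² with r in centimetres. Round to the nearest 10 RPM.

≈ 6280 RPM

Original rotor: r = 73 mm = 7.3 cm
RCF_original = 1.118 × 10⁻⁵ × 7.3 × (9507)² = 1.118 × 10⁻⁵ × 7.3 × 90,383,049 ≈ 7,376.5 × g
Your rotor: r = 33.5 / 2 = 16.75 cm
7,376.5 = 1.118 × 10⁻⁵ × 16.75 × N²
N² = 7,376.5 / (18.7265 × 10⁻⁵) = 39,390,703
N ≈ √39,390,703 ≈ 6,276.2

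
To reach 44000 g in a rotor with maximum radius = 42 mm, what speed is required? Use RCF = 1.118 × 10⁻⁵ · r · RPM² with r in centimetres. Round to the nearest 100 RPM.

r = 42 mm = 4.2 cm
RCF = 1.118 × 10⁻⁵ × r × N²
44,000 = 1.118 × 10⁻⁵ × 4.2 × N²
N² = 44,000 / (4.6956 × 10⁻⁵) = 937,047,449
N ≈ √937,047,449 ≈ 30,611.2

N ≈ 30600 RPM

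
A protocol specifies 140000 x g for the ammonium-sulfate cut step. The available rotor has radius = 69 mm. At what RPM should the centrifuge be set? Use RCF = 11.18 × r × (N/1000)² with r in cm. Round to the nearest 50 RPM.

N ≈ 42600 RPM

r = 69 mm = 6.9 cm
140,000 = 11.18 × 6.9 × (N/1000)²
(N/1000)² = 140,000 / 77.142 = 1814.835
N = 1000 × √1814.835 ≈ 42,600.9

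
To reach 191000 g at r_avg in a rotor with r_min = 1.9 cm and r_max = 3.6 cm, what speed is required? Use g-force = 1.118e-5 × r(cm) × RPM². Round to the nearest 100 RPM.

r_avg = (1.9 + 3.6) / 2 = 2.75 cm
RCF = 1.118 × 10⁻⁵ × r × N²
191,000 = 1.118 × 10⁻⁵ × 2.75 × N²
N² = 191,000 / (3.0745 × 10⁻⁵) = 6,212,392,259
N ≈ √6,212,392,259 ≈ 78,818.7

≈ 78800 RPM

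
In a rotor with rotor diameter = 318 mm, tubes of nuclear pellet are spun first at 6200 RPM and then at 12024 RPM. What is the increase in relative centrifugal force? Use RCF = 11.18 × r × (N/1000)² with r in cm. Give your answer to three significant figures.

≈ 18900 x g

r = 318 mm / 2 = 159 mm = 15.9 cm
RCF₁ = 11.18 × 15.9 × (6.2)² = 11.18 × 15.9 × 38.44 ≈ 6,833.2 × g
RCF₂ = 11.18 × 15.9 × (12.024)² = 11.18 × 15.9 × 144.576576 ≈ 25,700.2 × g
Increase = 25,700.2 − 6,833.2 = 18,867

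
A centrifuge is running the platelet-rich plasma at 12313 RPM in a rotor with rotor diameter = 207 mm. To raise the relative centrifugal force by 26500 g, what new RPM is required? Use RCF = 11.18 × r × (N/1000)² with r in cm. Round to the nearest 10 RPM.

N₂ ≈ 19510 RPM

r = 207 mm / 2 = 103.5 mm = 10.35 cm
Current RCF = 11.18 × 10.35 × (12.313)² = 11.18 × 10.35 × 151.609969 ≈ 17,543.2 × g
Target RCF = 17,543.2 + 26,500 = 44,043.2 × g
(N/1000)² = 44,043.2 / 115.713 = 380.6245
N = 1000 × √380.6245 ≈ 19,509.6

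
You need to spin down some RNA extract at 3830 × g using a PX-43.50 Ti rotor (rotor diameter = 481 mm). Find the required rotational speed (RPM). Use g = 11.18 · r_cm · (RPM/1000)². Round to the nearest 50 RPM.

≈ 3750 RPM

r = 481 mm / 2 = 240.5 mm = 24.05 cm
3,830 = 11.18 × 24.05 × (N/1000)²
(N/1000)² = 3,830 / 268.879 = 14.24433
N = 1000 × √14.24433 ≈ 3,774.2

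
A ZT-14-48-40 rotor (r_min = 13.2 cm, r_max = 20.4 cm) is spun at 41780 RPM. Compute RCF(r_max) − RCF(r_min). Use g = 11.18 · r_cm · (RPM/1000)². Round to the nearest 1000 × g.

ΔRCF = 11.18 × (r_max − r_min) × (N/1000)² = 11.18 × 7.2 × 1,745.5684 ≈ 140,511.3

141000 ×g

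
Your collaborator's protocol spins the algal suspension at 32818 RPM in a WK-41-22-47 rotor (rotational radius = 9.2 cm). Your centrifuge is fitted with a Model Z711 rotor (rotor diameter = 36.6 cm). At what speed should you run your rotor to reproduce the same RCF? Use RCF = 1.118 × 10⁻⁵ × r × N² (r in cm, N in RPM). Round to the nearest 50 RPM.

23250 RPM

RCF_original = 1.118 × 10⁻⁵ × 9.2 × (32818)² = 1.118 × 10⁻⁵ × 9.2 × 1,077,021,124 ≈ 110,778.1 × g
Your rotor: r = 36.6 / 2 = 18.3 cm
110,778.1 = 1.118 × 10⁻⁵ × 18.3 × N²
N² = 110,778.1 / (20.4594 × 10⁻⁵) = 541,453,317
N ≈ √541,453,317 ≈ 23,269.1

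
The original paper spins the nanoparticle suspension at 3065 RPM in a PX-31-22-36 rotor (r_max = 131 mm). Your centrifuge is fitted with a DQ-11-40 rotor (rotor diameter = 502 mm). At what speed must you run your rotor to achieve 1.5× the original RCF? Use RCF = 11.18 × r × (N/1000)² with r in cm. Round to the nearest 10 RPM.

Original rotor: r = 131 mm = 13.1 cm
RCF = 11.18 × r × (N/1000)²
RCF_original = 11.18 × 13.1 × (3.065)² = 11.18 × 13.1 × 9.394225 ≈ 1,375.9 × g
Target RCF = 1.5 × 1,375.9 ≈ 2,063.9 × g
Your rotor: r = 502 mm / 2 = 251 mm = 25.1 cm
2,063.9 = 11.18 × 25.1 × (N/1000)²
(N/1000)² = 2,063.9 / 280.618 = 7.354838
N = 1000 × √7.354838 ≈ 2,712.0

≈ 2710 RPM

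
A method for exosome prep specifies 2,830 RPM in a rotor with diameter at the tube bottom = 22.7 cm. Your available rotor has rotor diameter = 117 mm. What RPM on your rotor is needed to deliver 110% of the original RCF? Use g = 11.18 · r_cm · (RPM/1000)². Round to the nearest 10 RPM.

Original rotor: r = 22.7 / 2 = 11.35 cm
RCF_original = 11.18 × 11.35 × (2.83)² = 11.18 × 11.35 × 8.0089 ≈ 1,016.3 × g
Target RCF = 1.1 × 1,016.3 ≈ 1,117.9 × g
Your rotor: r = 117 mm / 2 = 58.5 mm = 5.85 cm
1,117.9 = 11.18 × 5.85 × (N/1000)²
(N/1000)² = 1,117.9 / 65.403 = 17.09249
N = 1000 × √17.09249 ≈ 4,134.3

≈ 4130 RPM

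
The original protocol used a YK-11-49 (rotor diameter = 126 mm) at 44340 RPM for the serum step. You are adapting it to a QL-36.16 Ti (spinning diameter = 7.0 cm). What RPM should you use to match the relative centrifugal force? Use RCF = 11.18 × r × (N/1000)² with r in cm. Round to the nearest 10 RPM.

59490 RPM

Original rotor: r = 126 mm / 2 = 63 mm = 6.3 cm
RCF_original = 11.18 × 6.3 × (44.34)² = 11.18 × 6.3 × 1,966.0356 ≈ 138,475.8 × g
Your rotor: r = 7.0 / 2 = 3.5 cm
138,475.8 = 11.18 × 3.5 × (N/1000)²
(N/1000)² = 138,475.8 / 39.13 = 3538.865
N = 1000 × √3538.865 ≈ 59,488.4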